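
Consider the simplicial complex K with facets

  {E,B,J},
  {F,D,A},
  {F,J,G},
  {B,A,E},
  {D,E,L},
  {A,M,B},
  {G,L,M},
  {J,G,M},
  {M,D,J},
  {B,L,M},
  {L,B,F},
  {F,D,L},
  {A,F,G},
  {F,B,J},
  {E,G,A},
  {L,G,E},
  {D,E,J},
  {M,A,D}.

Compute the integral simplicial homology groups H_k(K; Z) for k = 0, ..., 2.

H_0 ≅ Z,  H_1 ≅ Z^2,  H_2 ≅ Z.

Take the total order A < B < D < E < F < G < J < L < M on the vertex set. Then K (dimension 2) consists of the simplices:

  0-simplices (9): A, B, D, E, F, G, J, L, M
  1-simplices (27): AB, AD, AE, AF, AG, AM, BE, BF, BJ, BL, BM, DE, DF, DJ, DL, DM, EG, EJ, EL, FG, FJ, FL, GJ, GL, GM, JM, LM
  2-simplices (18): ABE, ABM, ADF, ADM, AEG, AFG, BEJ, BFJ, BFL, BLM, DEJ, DEL, DFL, DJM, EGL, FGJ, GJM, GLM

Hence C_0 ≅ Z^9, C_1 ≅ Z^27, C_2 ≅ Z^18.

The boundary map ∂_1: C_1 → C_0 is given by ∂[p,q] = [q] − [p].
The 9×27 boundary matrix has rank 8 and Smith normal form diag(1,1,1,1,1,1,1,1).

The boundary map ∂_2: C_2 → C_1 maps a triangle to the signed sum of its edges. For instance
  ∂EGL = GL − EL + EG,
  ∂BFJ = FJ − BJ + BF.
This gives a 27×18 integer matrix of rank 17; reducing to Smith normal form yields diagonal entries (1,1,1,1,1,1,1,1,1,1,1,1,1,1,1,1,1).

Reading off H_k = ker ∂_k / im ∂_{k+1}:

  H_0: rank C_0 − rank ∂_1 = 9 − 8 = 1, and the invariant factors of ∂_1 are all 1, so H_0 ≅ Z.
  H_1: rank ker ∂_1 − rank ∂_2 = (27 − 8) − 17 = 2, and the invariant factors of ∂_2 are all 1, so H_1 ≅ Z^2.
  H_2: rank ker ∂_2 − rank ∂_3 = (18 − 17) − 0 = 1, and there is no ∂_3, so H_2 ≅ Z.

(K is a triangulation of the torus T^2.)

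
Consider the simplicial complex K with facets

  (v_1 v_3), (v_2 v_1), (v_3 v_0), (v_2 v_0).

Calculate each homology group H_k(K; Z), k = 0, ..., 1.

Take the total order v_0 < v_1 < v_2 < v_3 on the vertex set. Then K (dimension 1) consists of the simplices:

  0-simplices (4): [v_0], [v_1], [v_2], [v_3]
  1-simplices (4): [v_0,v_2], [v_0,v_3], [v_1,v_2], [v_1,v_3]

giving chain groups C_0 ≅ Z^4, C_1 ≅ Z^4.

The boundary map ∂_1: C_1 → C_0 is given by ∂[p,q] = [q] − [p].
The 4×4 boundary matrix has rank 3 and Smith normal form diag(1,1,1).

Now H_k = ker ∂_k / im ∂_{k+1}, so:

  H_0: rank C_0 − rank ∂_1 = 4 − 3 = 1, and the invariant factors of ∂_1 are all 1, so H_0 ≅ Z.
  H_1: rank ker ∂_1 − rank ∂_2 = (4 − 3) − 0 = 1, and there is no ∂_2, so H_1 ≅ Z.

As a check, the Euler characteristic is 4 − 4 = 0, which agrees with 1 − 1 = 0.
(K is a triangulation of the circle S^1.)

H_0 = Z,  H_1 = Z.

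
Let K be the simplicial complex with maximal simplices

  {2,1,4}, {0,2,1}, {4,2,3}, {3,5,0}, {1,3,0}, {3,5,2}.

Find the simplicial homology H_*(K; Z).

Fix the vertex order 0 < 1 < 2 < 3 < 4 < 5 and write every simplex with vertices in increasing order. Then dim K = 2 and the simplices of K are:

  0-simplices (6): [0], [1], [2], [3], [4], [5]
  1-simplices (12): [0,1], [0,2], [0,3], [0,5], [1,2], [1,3], [1,4], [2,3], [2,4], [2,5], [3,4], [3,5]
  2-simplices (6): [0,1,2], [0,1,3], [0,3,5], [1,2,4], [2,3,4], [2,3,5]

giving chain groups C_0 ≅ Z^6, C_1 ≅ Z^12, C_2 ≅ Z^6.

The boundary map ∂_1: C_1 → C_0 is given by ∂[p,q] = [q] − [p]. For instance
  ∂[2,4] = [4] − [2].
This gives a 6×12 integer matrix of rank 5; reducing to Smith normal form yields diagonal entries (1,1,1,1,1).

Boundary ∂_2: C_2 → C_1 maps a triangle to the signed sum of its edges. For instance
  ∂[0,1,2] = [1,2] − [0,2] + [0,1],
  ∂[1,2,4] = [2,4] − [1,4] + [1,2].
As a 12×6 matrix over Z this has rank 6, with invariant factors (1,1,1,1,1,1).

Computing H_k = (kernel of ∂_k) / (image of ∂_{k+1}):

  H_0: rank C_0 − rank ∂_1 = 6 − 5 = 1, and the invariant factors of ∂_1 are all 1, so H_0 = Z.
  H_1: rank ker ∂_1 − rank ∂_2 = (12 − 5) − 6 = 1, and the invariant factors of ∂_2 are all 1, so H_1 = Z.
  H_2: rank ker ∂_2 − rank ∂_3 = (6 − 6) − 0 = 0, and there is no ∂_3, so H_2 = 0.

(K is a triangulation of the cylinder S^1 x I.)

H_0 = Z,  H_1 = Z,  H_2 = 0.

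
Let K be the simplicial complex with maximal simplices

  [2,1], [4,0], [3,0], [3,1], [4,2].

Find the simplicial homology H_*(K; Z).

We work with the vertex ordering 0 < 1 < 2 < 3 < 4. The simplices of K, each written with vertices in increasing order, are:

  0-simplices (5): [0], [1], [2], [3], [4]
  1-simplices (5): [0,3], [0,4], [1,2], [1,3], [2,4]

Hence C_0 ≅ Z^5, C_1 ≅ Z^5.

Boundary ∂_1: C_1 → C_0 sends each edge [p,q] (with p < q) to q − p. For instance
  ∂[0,4] = [4] − [0].
As a 5×5 matrix over Z this has rank 4, with invariant factors (1,1,1,1).

Computing H_k = (kernel of ∂_k) / (image of ∂_{k+1}):

  H_0: rank C_0 − rank ∂_1 = 5 − 4 = 1, and the invariant factors of ∂_1 are all 1, so H_0 = Z.
  H_1: rank ker ∂_1 − rank ∂_2 = (5 − 4) − 0 = 1, and there is no ∂_2, so H_1 = Z.

H_0 ≅ Z,  H_1 ≅ Z.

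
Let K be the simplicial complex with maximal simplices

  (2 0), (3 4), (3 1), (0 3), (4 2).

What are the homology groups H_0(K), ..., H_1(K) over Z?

K has 5 vertices, 5 edges.
rank ∂_0 = 0, rank ∂_1 = 4 ⇒ b_0 = 5 − 0 − 4 = 1; all invariant factors of ∂_1 are 1 so no torsion. So H_0 = Z.
rank ∂_1 = 4, rank ∂_2 = 0 ⇒ b_1 = 5 − 4 − 0 = 1. So H_1 = Z.

H_0 ≅ Z,  H_1 ≅ Z.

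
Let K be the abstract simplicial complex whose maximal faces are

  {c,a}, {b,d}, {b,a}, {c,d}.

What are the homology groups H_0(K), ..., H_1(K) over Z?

H_0 ≅ Z,  H_1 ≅ Z.

We work with the vertex ordering a < b < c < d. The simplices of K, each written with vertices in increasing order, are:

  0-simplices (4): a, b, c, d
  1-simplices (4): ab, ac, bd, cd

so the chain groups are C_0 ≅ Z^4, C_1 ≅ Z^4.

∂_1: C_1 → C_0 maps an edge to its endpoints' difference, ∂[p,q] = q − p. For instance
  ∂ab = b − a.
The 4×4 boundary matrix has rank 3 and Smith normal form diag(1,1,1).

Now H_k = ker ∂_k / im ∂_{k+1}, so:

  H_0: rank C_0 − rank ∂_1 = 4 − 3 = 1, and the invariant factors of ∂_1 are all 1, so H_0 = Z.
  H_1: rank ker ∂_1 − rank ∂_2 = (4 − 3) − 0 = 1, and there is no ∂_2, so H_1 = Z.

As a check, the Euler characteristic is 4 − 4 = 0, which agrees with 1 − 1 = 0.
(K is a triangulation of the circle S^1.)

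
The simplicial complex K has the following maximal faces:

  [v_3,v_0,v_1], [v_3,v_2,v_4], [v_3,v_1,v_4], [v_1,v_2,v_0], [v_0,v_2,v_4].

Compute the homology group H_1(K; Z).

Take the total order v_0 < v_1 < v_2 < v_3 < v_4 on the vertex set. Then K (dimension 2) consists of the simplices:

  0-simplices (5): [v_0], [v_1], [v_2], [v_3], [v_4]
  1-simplices (10): [v_0,v_1], [v_0,v_2], [v_0,v_3], [v_0,v_4], [v_1,v_2], [v_1,v_3], [v_1,v_4], [v_2,v_3], [v_2,v_4], [v_3,v_4]
  2-simplices (5): [v_0,v_1,v_2], [v_0,v_1,v_3], [v_0,v_2,v_4], [v_1,v_3,v_4], [v_2,v_3,v_4]

so the chain groups are C_0 ≅ Z^5, C_1 ≅ Z^10, C_2 ≅ Z^5.

Boundary ∂_1: C_1 → C_0 maps an edge to its endpoints' difference, ∂[p,q] = q − p. For instance
  ∂[v_1,v_2] = [v_2] − [v_1].
The 5×10 boundary matrix has rank 4 and Smith normal form diag(1,1,1,1).

The boundary map ∂_2: C_2 → C_1 acts by ∂[p,q,r] = [q,r] − [p,r] + [p,q]. For instance
  ∂[v_0,v_1,v_3] = [v_1,v_3] − [v_0,v_3] + [v_0,v_1],
  ∂[v_2,v_3,v_4] = [v_3,v_4] − [v_2,v_4] + [v_2,v_3].
The 10×5 boundary matrix has rank 5 and Smith normal form diag(1,1,1,1,1).

Computing H_k = (kernel of ∂_k) / (image of ∂_{k+1}):

  H_1: rank ker ∂_1 − rank ∂_2 = (10 − 4) − 5 = 1, and the invariant factors of ∂_2 are all 1, so H_1 ≅ Z.

H_1 = Z.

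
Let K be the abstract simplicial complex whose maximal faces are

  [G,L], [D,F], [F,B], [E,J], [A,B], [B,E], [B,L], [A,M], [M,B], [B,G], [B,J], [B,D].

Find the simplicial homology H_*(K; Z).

H_0 = Z,  H_1 = Z^4.

Order the vertices as A < B < D < E < F < G < J < L < M. Listing each simplex with vertices in this order, K has dimension 1 with simplices:

  0-simplices (9): A, B, D, E, F, G, J, L, M
  1-simplices (12): AB, AM, BD, BE, BF, BG, BJ, BL, BM, DF, EJ, GL

so the chain groups are C_0 ≅ Z^9, C_1 ≅ Z^12.

Boundary ∂_1: C_1 → C_0 maps an edge to its endpoints' difference, ∂[p,q] = q − p. For instance
  ∂EJ = J − E.
The 9×12 boundary matrix has rank 8 and Smith normal form diag(1,1,1,1,1,1,1,1).

Now H_k = ker ∂_k / im ∂_{k+1}, so:

  H_0: rank C_0 − rank ∂_1 = 9 − 8 = 1, and the invariant factors of ∂_1 are all 1, so H_0 = Z.
  H_1: rank ker ∂_1 − rank ∂_2 = (12 − 8) − 0 = 4, and there is no ∂_2, so H_1 = Z^4.

As a check, the Euler characteristic is 9 − 12 = -3, which agrees with 1 − 4 = -3.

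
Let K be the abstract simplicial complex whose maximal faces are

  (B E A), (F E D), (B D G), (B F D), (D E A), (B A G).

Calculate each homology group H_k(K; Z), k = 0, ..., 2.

Take the total order A < B < D < E < F < G on the vertex set. Then K (dimension 2) consists of the simplices:

  0-simplices (6): A, B, D, E, F, G
  1-simplices (12): AB, AD, AE, AG, BD, BE, BF, BG, DE, DF, DG, EF
  2-simplices (6): ABE, ABG, ADE, BDF, BDG, DEF

so the chain groups are C_0 ≅ Z^6, C_1 ≅ Z^12, C_2 ≅ Z^6.

The boundary map ∂_1: C_1 → C_0 is given by ∂[p,q] = [q] − [p]. For instance
  ∂AD = D − A.
The 6×12 boundary matrix has rank 5 and Smith normal form diag(1,1,1,1,1).

The boundary map ∂_2: C_2 → C_1 sends each 2-simplex [p,q,r] to [q,r] − [p,r] + [p,q]. For instance
  ∂ABE = BE − AE + AB,
  ∂ADE = DE − AE + AD.
The resulting 12×6 matrix has rank 6, and its Smith normal form has invariant factors (1,1,1,1,1,1).

Reading off H_k = ker ∂_k / im ∂_{k+1}:

  H_0: rank C_0 − rank ∂_1 = 6 − 5 = 1, and the invariant factors of ∂_1 are all 1, so H_0 = Z.
  H_1: rank ker ∂_1 − rank ∂_2 = (12 − 5) − 6 = 1, and the invariant factors of ∂_2 are all 1, so H_1 = Z.
  H_2: rank ker ∂_2 − rank ∂_3 = (6 − 6) − 0 = 0, and there is no ∂_3, so H_2 = 0.

H_0 = Z,  H_1 = Z,  H_2 = 0.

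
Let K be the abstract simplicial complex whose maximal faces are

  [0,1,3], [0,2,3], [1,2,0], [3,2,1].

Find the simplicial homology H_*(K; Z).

Take the total order 0 < 1 < 2 < 3 on the vertex set. Then K (dimension 2) consists of the simplices:

  0-simplices (4): [0], [1], [2], [3]
  1-simplices (6): [0,1], [0,2], [0,3], [1,2], [1,3], [2,3]
  2-simplices (4): [0,1,2], [0,1,3], [0,2,3], [1,2,3]

giving chain groups C_0 ≅ Z^4, C_1 ≅ Z^6, C_2 ≅ Z^4.

∂_1: C_1 → C_0 is given by ∂[p,q] = [q] − [p]. For instance
  ∂[1,3] = [3] − [1].
This gives a 4×6 integer matrix of rank 3; reducing to Smith normal form yields diagonal entries (1,1,1).

Boundary ∂_2: C_2 → C_1 acts by ∂[p,q,r] = [q,r] − [p,r] + [p,q]. For instance
  ∂[1,2,3] = [2,3] − [1,3] + [1,2],
  ∂[0,2,3] = [2,3] − [0,3] + [0,2].
As a 6×4 matrix over Z this has rank 3, with invariant factors (1,1,1).

Computing H_k = (kernel of ∂_k) / (image of ∂_{k+1}):

  H_0: rank C_0 − rank ∂_1 = 4 − 3 = 1, and the invariant factors of ∂_1 are all 1, so H_0 = Z.
  H_1: rank ker ∂_1 − rank ∂_2 = (6 − 3) − 3 = 0, and the invariant factors of ∂_2 are all 1, so H_1 = 0.
  H_2: rank ker ∂_2 − rank ∂_3 = (4 − 3) − 0 = 1, and there is no ∂_3, so H_2 = Z.

(K is a triangulation of the 2-sphere S^2.)

H_0 = Z,  H_1 = 0,  H_2 = Z.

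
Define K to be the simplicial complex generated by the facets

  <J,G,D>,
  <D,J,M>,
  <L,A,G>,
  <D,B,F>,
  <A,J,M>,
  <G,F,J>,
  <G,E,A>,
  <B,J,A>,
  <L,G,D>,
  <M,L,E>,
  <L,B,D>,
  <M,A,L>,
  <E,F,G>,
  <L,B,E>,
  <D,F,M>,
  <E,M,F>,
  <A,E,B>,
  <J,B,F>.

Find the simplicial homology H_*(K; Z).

H_0 ≅ Z,  H_1 ≅ Z ⊕ Z/2,  H_2 = 0.

Take the total order A < B < D < E < F < G < J < L < M on the vertex set. Then K (dimension 2) consists of the simplices:

  0-simplices (9): A, B, D, E, F, G, J, L, M
  1-simplices (27): AB, AE, AG, AJ, AL, AM, BD, BE, BF, BJ, BL, DF, DG, DJ, DL, DM, EF, EG, EL, EM, FG, FJ, FM, GJ, GL, JM, LM
  2-simplices (18): ABE, ABJ, AEG, AGL, AJM, ALM, BDF, BDL, BEL, BFJ, DFM, DGJ, DGL, DJM, EFG, EFM, ELM, FGJ

giving chain groups C_0 ≅ Z^9, C_1 ≅ Z^27, C_2 ≅ Z^18.

Boundary ∂_1: C_1 → C_0 is given by ∂[p,q] = [q] − [p].
As a 9×27 matrix over Z this has rank 8, with invariant factors (1,1,1,1,1,1,1,1).

Boundary ∂_2: C_2 → C_1 maps a triangle to the signed sum of its edges. For instance
  ∂ELM = LM − EM + EL,
  ∂DGJ = GJ − DJ + DG.
As a 27×18 matrix over Z this has rank 18, with invariant factors (1,1,1,1,1,1,1,1,1,1,1,1,1,1,1,1,1,2).

Computing H_k = (kernel of ∂_k) / (image of ∂_{k+1}):

  H_0: rank C_0 − rank ∂_1 = 9 − 8 = 1, and the invariant factors of ∂_1 are all 1, so H_0 = Z.
  H_1: rank ker ∂_1 − rank ∂_2 = (27 − 8) − 18 = 1, and ∂_2 has invariant factor 2 > 1, so H_1 = Z ⊕ Z/2.
  H_2: rank ker ∂_2 − rank ∂_3 = (18 − 18) − 0 = 0, and there is no ∂_3, so H_2 = 0.

(K is a triangulation of the Klein bottle.)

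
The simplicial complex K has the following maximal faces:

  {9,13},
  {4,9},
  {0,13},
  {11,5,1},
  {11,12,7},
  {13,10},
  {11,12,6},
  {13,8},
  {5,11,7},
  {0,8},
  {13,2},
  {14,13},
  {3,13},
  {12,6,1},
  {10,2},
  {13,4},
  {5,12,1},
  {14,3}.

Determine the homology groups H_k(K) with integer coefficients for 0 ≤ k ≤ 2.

Order the vertices as 0 < 1 < 2 < 3 < 4 < 5 < 6 < 7 < 8 < 9 < 10 < 11 < 12 < 13 < 14. Listing each simplex with vertices in this order, K has dimension 2 with simplices:

  0-simplices (15): [0], [1], [2], [3], [4], [5], [6], [7], [8], [9], [10], [11], [12], [13], [14]
  1-simplices (24): (24 of them)
  2-simplices (6): [1,5,11], [1,5,12], [1,6,12], [5,7,11], [6,11,12], [7,11,12]

giving chain groups C_0 ≅ Z^15, C_1 ≅ Z^24, C_2 ≅ Z^6.

The boundary map ∂_1: C_1 → C_0 maps an edge to its endpoints' difference, ∂[p,q] = q − p. For instance
  ∂[2,13] = [13] − [2].
The 15×24 boundary matrix has rank 13 and Smith normal form diag(1,1,1,1,1,1,1,1,1,1,1,1,1).

The boundary map ∂_2: C_2 → C_1 sends each 2-simplex [p,q,r] to [q,r] − [p,r] + [p,q]. For instance
  ∂[1,5,11] = [5,11] − [1,11] + [1,5],
  ∂[5,7,11] = [7,11] − [5,11] + [5,7].
As a 24×6 matrix over Z this has rank 6, with invariant factors (1,1,1,1,1,1).

Now H_k = ker ∂_k / im ∂_{k+1}, so:

  H_0: rank C_0 − rank ∂_1 = 15 − 13 = 2, and the invariant factors of ∂_1 are all 1, so H_0 = Z^2.
  H_1: rank ker ∂_1 − rank ∂_2 = (24 − 13) − 6 = 5, and the invariant factors of ∂_2 are all 1, so H_1 = Z^5.
  H_2: rank ker ∂_2 − rank ∂_3 = (6 − 6) − 0 = 0, and there is no ∂_3, so H_2 = 0.

(K is a triangulation of the disjoint union of the cylinder S^1 x I and a wedge of 4 circles.)

H_0 = Z^2,  H_1 = Z^5,  H_2 = 0.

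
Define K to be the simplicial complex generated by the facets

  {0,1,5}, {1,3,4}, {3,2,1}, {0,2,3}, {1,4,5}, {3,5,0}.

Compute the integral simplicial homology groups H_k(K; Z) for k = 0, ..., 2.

H_0 ≅ Z,  H_1 ≅ Z,  H_2 = 0.

Order the vertices as 0 < 1 < 2 < 3 < 4 < 5. Listing each simplex with vertices in this order, K has dimension 2 with simplices:

  0-simplices (6): [0], [1], [2], [3], [4], [5]
  1-simplices (12): [0,1], [0,2], [0,3], [0,5], [1,2], [1,3], [1,4], [1,5], [2,3], [3,4], [3,5], [4,5]
  2-simplices (6): [0,1,5], [0,2,3], [0,3,5], [1,2,3], [1,3,4], [1,4,5]

so the chain groups are C_0 ≅ Z^6, C_1 ≅ Z^12, C_2 ≅ Z^6.

Boundary ∂_1: C_1 → C_0 is given by ∂[p,q] = [q] − [p]. For instance
  ∂[3,5] = [5] − [3].
The 6×12 boundary matrix has rank 5 and Smith normal form diag(1,1,1,1,1).

The boundary map ∂_2: C_2 → C_1 sends each 2-simplex [p,q,r] to [q,r] − [p,r] + [p,q]. For instance
  ∂[1,4,5] = [4,5] − [1,5] + [1,4],
  ∂[1,3,4] = [3,4] − [1,4] + [1,3].
This gives a 12×6 integer matrix of rank 6; reducing to Smith normal form yields diagonal entries (1,1,1,1,1,1).

Now H_k = ker ∂_k / im ∂_{k+1}, so:

  H_0: rank C_0 − rank ∂_1 = 6 − 5 = 1, and the invariant factors of ∂_1 are all 1, so H_0 ≅ Z.
  H_1: rank ker ∂_1 − rank ∂_2 = (12 − 5) − 6 = 1, and the invariant factors of ∂_2 are all 1, so H_1 ≅ Z.
  H_2: rank ker ∂_2 − rank ∂_3 = (6 − 6) − 0 = 0, and there is no ∂_3, so H_2 ≅ 0.

(K is a triangulation of the cylinder S^1 x I.)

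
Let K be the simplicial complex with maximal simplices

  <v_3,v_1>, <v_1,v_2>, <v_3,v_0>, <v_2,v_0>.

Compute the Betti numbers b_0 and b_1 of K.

b_0 = 1, b_1 = 1.

Fix the vertex order v_0 < v_1 < v_2 < v_3 and write every simplex with vertices in increasing order. Then dim K = 1 and the simplices of K are:

  0-simplices (4): [v_0], [v_1], [v_2], [v_3]
  1-simplices (4): [v_0,v_2], [v_0,v_3], [v_1,v_2], [v_1,v_3]

Hence C_0 ≅ Z^4, C_1 ≅ Z^4.

∂_1: C_1 → C_0 is given by ∂[p,q] = [q] − [p].
The 4×4 boundary matrix has rank 3 and Smith normal form diag(1,1,1).

From H_k ≅ ker(∂_k) / im(∂_{k+1}) we obtain:

  H_0: rank C_0 − rank ∂_1 = 4 − 3 = 1, and the invariant factors of ∂_1 are all 1, so H_0 = Z.
  H_1: rank ker ∂_1 − rank ∂_2 = (4 − 3) − 0 = 1, and there is no ∂_2, so H_1 = Z.

Hence the Betti numbers are b_0 = 1, b_1 = 1.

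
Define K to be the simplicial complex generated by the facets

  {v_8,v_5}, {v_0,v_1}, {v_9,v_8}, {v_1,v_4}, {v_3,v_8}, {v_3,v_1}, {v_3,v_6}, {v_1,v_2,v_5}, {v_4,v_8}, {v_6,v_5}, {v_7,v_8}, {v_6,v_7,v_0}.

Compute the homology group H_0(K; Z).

Take the total order v_0 < v_1 < v_2 < v_3 < v_4 < v_5 < v_6 < v_7 < v_8 < v_9 on the vertex set. Then K (dimension 2) consists of the simplices:

  0-simplices (10): [v_0], [v_1], [v_2], [v_3], [v_4], [v_5], [v_6], [v_7], [v_8], [v_9]
  1-simplices (16): (16 of them)
  2-simplices (2): [v_0,v_6,v_7], [v_1,v_2,v_5]

giving chain groups C_0 ≅ Z^10, C_1 ≅ Z^16, C_2 ≅ Z^2.

The boundary map ∂_1: C_1 → C_0 is given by ∂[p,q] = [q] − [p]. For instance
  ∂[v_3,v_6] = [v_6] − [v_3].
The 10×16 boundary matrix has rank 9 and Smith normal form diag(1,1,1,1,1,1,1,1,1).

The boundary map ∂_2: C_2 → C_1 sends each 2-simplex [p,q,r] to [q,r] − [p,r] + [p,q]. For instance
  ∂[v_1,v_2,v_5] = [v_2,v_5] − [v_1,v_5] + [v_1,v_2],
  ∂[v_0,v_6,v_7] = [v_6,v_7] − [v_0,v_7] + [v_0,v_6].
As a 16×2 matrix over Z this has rank 2, with invariant factors (1,1).

Now H_k = ker ∂_k / im ∂_{k+1}, so:

  H_0: rank C_0 − rank ∂_1 = 10 − 9 = 1, and the invariant factors of ∂_1 are all 1, so H_0 ≅ Z.

H_0 ≅ Z.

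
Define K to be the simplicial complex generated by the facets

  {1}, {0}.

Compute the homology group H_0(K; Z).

We work with the vertex ordering 0 < 1. The simplices of K, each written with vertices in increasing order, are:

  0-simplices (2): [0], [1]

giving chain groups C_0 ≅ Z^2.

Now H_k = ker ∂_k / im ∂_{k+1}, so:

  H_0: rank C_0 − rank ∂_1 = 2 − 0 = 2, and there is no ∂_1, so H_0 ≅ Z^2.

(K is a triangulation of a set of 2 points.)

H_0 = Z^2.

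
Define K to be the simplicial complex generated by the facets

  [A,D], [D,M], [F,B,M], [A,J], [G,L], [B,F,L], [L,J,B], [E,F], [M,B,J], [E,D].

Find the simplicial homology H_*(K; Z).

Fix the vertex order A < B < D < E < F < G < J < L < M and write every simplex with vertices in increasing order. Then dim K = 2 and the simplices of K are:

  0-simplices (9): A, B, D, E, F, G, J, L, M
  1-simplices (14): AD, AJ, BF, BJ, BL, BM, DE, DM, EF, FL, FM, GL, JL, JM
  2-simplices (4): BFL, BFM, BJL, BJM

so the chain groups are C_0 ≅ Z^9, C_1 ≅ Z^14, C_2 ≅ Z^4.

The boundary map ∂_1: C_1 → C_0 sends each edge [p,q] (with p < q) to q − p.
The 9×14 boundary matrix has rank 8 and Smith normal form diag(1,1,1,1,1,1,1,1).

∂_2: C_2 → C_1 acts by ∂[p,q,r] = [q,r] − [p,r] + [p,q]. For instance
  ∂BFL = FL − BL + BF,
  ∂BFM = FM − BM + BF.
The resulting 14×4 matrix has rank 4, and its Smith normal form has invariant factors (1,1,1,1).

Computing H_k = (kernel of ∂_k) / (image of ∂_{k+1}):

  H_0: rank C_0 − rank ∂_1 = 9 − 8 = 1, and the invariant factors of ∂_1 are all 1, so H_0 = Z.
  H_1: rank ker ∂_1 − rank ∂_2 = (14 − 8) − 4 = 2, and the invariant factors of ∂_2 are all 1, so H_1 = Z^2.
  H_2: rank ker ∂_2 − rank ∂_3 = (4 − 4) − 0 = 0, and there is no ∂_3, so H_2 = 0.

As a check, the Euler characteristic is 9 − 14 + 4 = -1, which agrees with 1 − 2 + 0 = -1.

H_0 ≅ Z,  H_1 ≅ Z^2,  H_2 = 0.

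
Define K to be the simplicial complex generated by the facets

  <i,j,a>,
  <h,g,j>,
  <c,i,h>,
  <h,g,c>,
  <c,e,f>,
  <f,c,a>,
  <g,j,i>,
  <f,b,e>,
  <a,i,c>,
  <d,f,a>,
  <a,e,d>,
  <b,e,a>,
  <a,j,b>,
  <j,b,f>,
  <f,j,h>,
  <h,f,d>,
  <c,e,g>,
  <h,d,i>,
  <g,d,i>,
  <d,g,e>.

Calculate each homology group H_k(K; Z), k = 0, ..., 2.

H_0 ≅ Z,  H_1 ≅ Z ⊕ Z_2,  H_2 = 0.

Order the vertices as a < b < c < d < e < f < g < h < i < j. Listing each simplex with vertices in this order, K has dimension 2 with simplices:

  0-simplices (10): a, b, c, d, e, f, g, h, i, j
  1-simplices (30): ab, ac, ad, ae, af, ai, aj, be, bf, bj, ce, cf, cg, ch, ci, de, df, dg, dh, di, ef, eg, fh, fj, gh, gi, gj, hi, hj, ij
  2-simplices (20): abe, abj, acf, aci, ade, adf, aij, bef, bfj, cef, ceg, cgh, chi, deg, dfh, dgi, dhi, fhj, ghj, gij

giving chain groups C_0 ≅ Z^10, C_1 ≅ Z^30, C_2 ≅ Z^20.

Boundary ∂_1: C_1 → C_0 sends each edge [p,q] (with p < q) to q − p. For instance
  ∂gj = j − g.
The resulting 10×30 matrix has rank 9, and its Smith normal form has invariant factors (1,1,1,1,1,1,1,1,1).

The boundary map ∂_2: C_2 → C_1 acts by ∂[p,q,r] = [q,r] − [p,r] + [p,q]. For instance
  ∂ceg = eg − cg + ce,
  ∂adf = df − af + ad.
This gives a 30×20 integer matrix of rank 20; reducing to Smith normal form yields diagonal entries (1,1,1,1,1,1,1,1,1,1,1,1,1,1,1,1,1,1,1,2).

Reading off H_k = ker ∂_k / im ∂_{k+1}:

  H_0: rank C_0 − rank ∂_1 = 10 − 9 = 1, and the invariant factors of ∂_1 are all 1, so H_0 ≅ Z.
  H_1: rank ker ∂_1 − rank ∂_2 = (30 − 9) − 20 = 1, and ∂_2 has invariant factor 2 > 1, so H_1 ≅ Z ⊕ Z_2.
  H_2: rank ker ∂_2 − rank ∂_3 = (20 − 20) − 0 = 0, and there is no ∂_3, so H_2 ≅ 0.

As a check, the Euler characteristic is 10 − 30 + 20 = 0, which agrees with 1 − 1 + 0 = 0.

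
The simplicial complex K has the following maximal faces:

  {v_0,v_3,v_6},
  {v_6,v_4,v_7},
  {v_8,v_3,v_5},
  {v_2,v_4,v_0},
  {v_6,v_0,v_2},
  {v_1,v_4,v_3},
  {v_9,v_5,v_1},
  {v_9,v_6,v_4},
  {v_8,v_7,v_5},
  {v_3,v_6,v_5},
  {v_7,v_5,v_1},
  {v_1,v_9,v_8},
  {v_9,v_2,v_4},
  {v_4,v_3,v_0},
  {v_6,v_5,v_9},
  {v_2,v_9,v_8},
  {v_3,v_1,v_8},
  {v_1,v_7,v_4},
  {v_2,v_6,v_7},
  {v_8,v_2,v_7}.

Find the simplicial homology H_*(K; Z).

We work with the vertex ordering v_0 < v_1 < v_2 < v_3 < v_4 < v_5 < v_6 < v_7 < v_8 < v_9. The simplices of K, each written with vertices in increasing order, are:

  0-simplices (10): [v_0], [v_1], [v_2], [v_3], [v_4], [v_5], [v_6], [v_7], [v_8], [v_9]
  1-simplices (30): (30 of them)
  2-simplices (20): (20 of them)

giving chain groups C_0 ≅ Z^10, C_1 ≅ Z^30, C_2 ≅ Z^20.

∂_1: C_1 → C_0 maps an edge to its endpoints' difference, ∂[p,q] = q − p. For instance
  ∂[v_1,v_4] = [v_4] − [v_1].
The 10×30 boundary matrix has rank 9 and Smith normal form diag(1,1,1,1,1,1,1,1,1).

Boundary ∂_2: C_2 → C_1 maps a triangle to the signed sum of its edges. For instance
  ∂[v_3,v_5,v_8] = [v_5,v_8] − [v_3,v_8] + [v_3,v_5],
  ∂[v_5,v_6,v_9] = [v_6,v_9] − [v_5,v_9] + [v_5,v_6].
The 30×20 boundary matrix has rank 20 and Smith normal form diag(1,1,1,1,1,1,1,1,1,1,1,1,1,1,1,1,1,1,1,2).

Reading off H_k = ker ∂_k / im ∂_{k+1}:

  H_0: rank C_0 − rank ∂_1 = 10 − 9 = 1, and the invariant factors of ∂_1 are all 1, so H_0 = Z.
  H_1: rank ker ∂_1 − rank ∂_2 = (30 − 9) − 20 = 1, and ∂_2 has invariant factor 2 > 1, so H_1 = Z ⊕ Z/2Z.
  H_2: rank ker ∂_2 − rank ∂_3 = (20 − 20) − 0 = 0, and there is no ∂_3, so H_2 = 0.

H_0 = Z,  H_1 = Z ⊕ Z/2Z,  H_2 = 0.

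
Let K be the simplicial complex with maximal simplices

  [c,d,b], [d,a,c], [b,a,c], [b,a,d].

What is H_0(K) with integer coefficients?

H_0 ≅ Z.

We work with the vertex ordering a < b < c < d. The simplices of K, each written with vertices in increasing order, are:

  0-simplices (4): a, b, c, d
  1-simplices (6): ab, ac, ad, bc, bd, cd
  2-simplices (4): abc, abd, acd, bcd

giving chain groups C_0 ≅ Z^4, C_1 ≅ Z^6, C_2 ≅ Z^4.

The boundary map ∂_1: C_1 → C_0 is given by ∂[p,q] = [q] − [p].
The resulting 4×6 matrix has rank 3, and its Smith normal form has invariant factors (1,1,1).

Boundary ∂_2: C_2 → C_1 acts by ∂[p,q,r] = [q,r] − [p,r] + [p,q]. For instance
  ∂abc = bc − ac + ab,
  ∂bcd = cd − bd + bc.
The resulting 6×4 matrix has rank 3, and its Smith normal form has invariant factors (1,1,1).

Computing H_k = (kernel of ∂_k) / (image of ∂_{k+1}):

  H_0: rank C_0 − rank ∂_1 = 4 − 3 = 1, and the invariant factors of ∂_1 are all 1, so H_0 = Z.

(K is a triangulation of the 2-sphere S^2.)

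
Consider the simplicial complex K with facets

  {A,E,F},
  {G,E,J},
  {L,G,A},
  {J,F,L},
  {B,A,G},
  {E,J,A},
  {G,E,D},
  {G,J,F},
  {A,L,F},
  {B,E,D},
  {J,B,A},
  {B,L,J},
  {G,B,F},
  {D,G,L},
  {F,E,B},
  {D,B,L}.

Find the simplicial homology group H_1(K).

We work with the vertex ordering A < B < D < E < F < G < J < L. The simplices of K, each written with vertices in increasing order, are:

  0-simplices (8): A, B, D, E, F, G, J, L
  1-simplices (24): AB, AE, AF, AG, AJ, AL, BD, BE, BF, BG, BJ, BL, DE, DG, DL, EF, EG, EJ, FG, FJ, FL, GJ, GL, JL
  2-simplices (16): ABG, ABJ, AEF, AEJ, AFL, AGL, BDE, BDL, BEF, BFG, BJL, DEG, DGL, EGJ, FGJ, FJL

so the chain groups are C_0 ≅ Z^8, C_1 ≅ Z^24, C_2 ≅ Z^16.

∂_1: C_1 → C_0 maps an edge to its endpoints' difference, ∂[p,q] = q − p.
This gives a 8×24 integer matrix of rank 7; reducing to Smith normal form yields diagonal entries (1,1,1,1,1,1,1).

The boundary map ∂_2: C_2 → C_1 sends each 2-simplex [p,q,r] to [q,r] − [p,r] + [p,q]. For instance
  ∂EGJ = GJ − EJ + EG,
  ∂BDL = DL − BL + BD.
This gives a 24×16 integer matrix of rank 15; reducing to Smith normal form yields diagonal entries (1,1,1,1,1,1,1,1,1,1,1,1,1,1,1).

Reading off H_k = ker ∂_k / im ∂_{k+1}:

  H_1: rank ker ∂_1 − rank ∂_2 = (24 − 7) − 15 = 2, and the invariant factors of ∂_2 are all 1, so H_1 = Z^2.

(K is a triangulation of the torus T^2.)

H_1 = Z^2.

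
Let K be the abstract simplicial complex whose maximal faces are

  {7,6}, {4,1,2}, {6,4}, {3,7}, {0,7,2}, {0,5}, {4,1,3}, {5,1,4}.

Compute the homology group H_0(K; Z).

H_0 = Z.

Take the total order 0 < 1 < 2 < 3 < 4 < 5 < 6 < 7 on the vertex set. Then K (dimension 2) consists of the simplices:

  0-simplices (8): [0], [1], [2], [3], [4], [5], [6], [7]
  1-simplices (14): [0,2], [0,5], [0,7], [1,2], [1,3], [1,4], [1,5], [2,4], [2,7], [3,4], [3,7], [4,5], [4,6], [6,7]
  2-simplices (4): [0,2,7], [1,2,4], [1,3,4], [1,4,5]

giving chain groups C_0 ≅ Z^8, C_1 ≅ Z^14, C_2 ≅ Z^4.

The boundary map ∂_1: C_1 → C_0 is given by ∂[p,q] = [q] − [p].
The resulting 8×14 matrix has rank 7, and its Smith normal form has invariant factors (1,1,1,1,1,1,1).

∂_2: C_2 → C_1 acts by ∂[p,q,r] = [q,r] − [p,r] + [p,q]. For instance
  ∂[1,3,4] = [3,4] − [1,4] + [1,3],
  ∂[1,4,5] = [4,5] − [1,5] + [1,4].
This gives a 14×4 integer matrix of rank 4; reducing to Smith normal form yields diagonal entries (1,1,1,1).

Computing H_k = (kernel of ∂_k) / (image of ∂_{k+1}):

  H_0: rank C_0 − rank ∂_1 = 8 − 7 = 1, and the invariant factors of ∂_1 are all 1, so H_0 ≅ Z.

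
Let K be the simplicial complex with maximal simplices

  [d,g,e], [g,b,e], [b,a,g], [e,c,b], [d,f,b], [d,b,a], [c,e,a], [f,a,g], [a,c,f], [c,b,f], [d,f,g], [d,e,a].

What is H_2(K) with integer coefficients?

Fix the vertex order a < b < c < d < e < f < g and write every simplex with vertices in increasing order. Then dim K = 2 and the simplices of K are:

  0-simplices (7): a, b, c, d, e, f, g
  1-simplices (18): ab, ac, ad, ae, af, ag, bc, bd, be, bf, bg, ce, cf, de, df, dg, eg, fg
  2-simplices (12): abd, abg, ace, acf, ade, afg, bce, bcf, bdf, beg, deg, dfg

Hence C_0 ≅ Z^7, C_1 ≅ Z^18, C_2 ≅ Z^12.

Boundary ∂_1: C_1 → C_0 is given by ∂[p,q] = [q] − [p].
The resulting 7×18 matrix has rank 6, and its Smith normal form has invariant factors (1,1,1,1,1,1).

Boundary ∂_2: C_2 → C_1 maps a triangle to the signed sum of its edges. For instance
  ∂deg = eg − dg + de,
  ∂afg = fg − ag + af.
This gives a 18×12 integer matrix of rank 12; reducing to Smith normal form yields diagonal entries (1,1,1,1,1,1,1,1,1,1,1,2).

Now H_k = ker ∂_k / im ∂_{k+1}, so:

  H_2: rank ker ∂_2 − rank ∂_3 = (12 − 12) − 0 = 0, and there is no ∂_3, so H_2 = 0.

H_2 = 0.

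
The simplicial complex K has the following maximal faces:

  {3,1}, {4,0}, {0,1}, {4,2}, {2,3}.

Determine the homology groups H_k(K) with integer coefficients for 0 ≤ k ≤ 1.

H_0 ≅ Z,  H_1 ≅ Z.

Take the total order 0 < 1 < 2 < 3 < 4 on the vertex set. Then K (dimension 1) consists of the simplices:

  0-simplices (5): [0], [1], [2], [3], [4]
  1-simplices (5): [0,1], [0,4], [1,3], [2,3], [2,4]

Hence C_0 ≅ Z^5, C_1 ≅ Z^5.

Boundary ∂_1: C_1 → C_0 maps an edge to its endpoints' difference, ∂[p,q] = q − p. For instance
  ∂[1,3] = [3] − [1].
As a 5×5 matrix over Z this has rank 4, with invariant factors (1,1,1,1).

Computing H_k = (kernel of ∂_k) / (image of ∂_{k+1}):

  H_0: rank C_0 − rank ∂_1 = 5 − 4 = 1, and the invariant factors of ∂_1 are all 1, so H_0 = Z.
  H_1: rank ker ∂_1 − rank ∂_2 = (5 − 4) − 0 = 1, and there is no ∂_2, so H_1 = Z.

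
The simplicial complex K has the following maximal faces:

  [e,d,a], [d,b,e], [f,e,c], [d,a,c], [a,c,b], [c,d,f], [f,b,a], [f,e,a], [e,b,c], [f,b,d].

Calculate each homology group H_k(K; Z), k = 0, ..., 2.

K has 6 vertices, 15 edges, 10 triangles.
rank ∂_0 = 0, rank ∂_1 = 5 ⇒ b_0 = 6 − 0 − 5 = 1; all invariant factors of ∂_1 are 1 so no torsion. So H_0 ≅ Z.
rank ∂_1 = 5, rank ∂_2 = 10 ⇒ b_1 = 15 − 5 − 10 = 0; ∂_2 has invariant factor(s) [2] giving torsion. So H_1 ≅ Z_2.
rank ∂_2 = 10, rank ∂_3 = 0 ⇒ b_2 = 10 − 10 − 0 = 0. So H_2 ≅ 0.

H_0 = Z,  H_1 = Z_2,  H_2 = 0.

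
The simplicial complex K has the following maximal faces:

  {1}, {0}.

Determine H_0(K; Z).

Take the total order 0 < 1 on the vertex set. Then K (dimension 0) consists of the simplices:

  0-simplices (2): [0], [1]

so the chain groups are C_0 ≅ Z^2.

Computing H_k = (kernel of ∂_k) / (image of ∂_{k+1}):

  H_0: rank C_0 − rank ∂_1 = 2 − 0 = 2, and there is no ∂_1, so H_0 = Z^2.

H_0 = Z^2.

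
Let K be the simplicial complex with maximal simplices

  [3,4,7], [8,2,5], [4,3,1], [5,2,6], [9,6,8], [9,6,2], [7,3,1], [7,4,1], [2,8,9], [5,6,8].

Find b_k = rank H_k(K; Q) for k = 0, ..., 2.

Order the vertices as 1 < 2 < 3 < 4 < 5 < 6 < 7 < 8 < 9. Listing each simplex with vertices in this order, K has dimension 2 with simplices:

  0-simplices (9): [1], [2], [3], [4], [5], [6], [7], [8], [9]
  1-simplices (15): [1,3], [1,4], [1,7], [2,5], [2,6], [2,8], [2,9], [3,4], [3,7], [4,7], [5,6], [5,8], [6,8], [6,9], [8,9]
  2-simplices (10): [1,3,4], [1,3,7], [1,4,7], [2,5,6], [2,5,8], [2,6,9], [2,8,9], [3,4,7], [5,6,8], [6,8,9]

Hence C_0 ≅ Z^9, C_1 ≅ Z^15, C_2 ≅ Z^10.

∂_1: C_1 → C_0 is given by ∂[p,q] = [q] − [p]. For instance
  ∂[2,8] = [8] − [2].
The 9×15 boundary matrix has rank 7 and Smith normal form diag(1,1,1,1,1,1,1).

∂_2: C_2 → C_1 acts by ∂[p,q,r] = [q,r] − [p,r] + [p,q]. For instance
  ∂[1,3,4] = [3,4] − [1,4] + [1,3],
  ∂[2,8,9] = [8,9] − [2,9] + [2,8].
As a 15×10 matrix over Z this has rank 8, with invariant factors (1,1,1,1,1,1,1,1).

From H_k ≅ ker(∂_k) / im(∂_{k+1}) we obtain:

  H_0: rank C_0 − rank ∂_1 = 9 − 7 = 2, and the invariant factors of ∂_1 are all 1, so H_0 = Z^2.
  H_1: rank ker ∂_1 − rank ∂_2 = (15 − 7) − 8 = 0, and the invariant factors of ∂_2 are all 1, so H_1 = 0.
  H_2: rank ker ∂_2 − rank ∂_3 = (10 − 8) − 0 = 2, and there is no ∂_3, so H_2 = Z^2.

Hence the Betti numbers are b_0 = 2, b_1 = 0, b_2 = 2.

b_0 = 2, b_1 = 0, b_2 = 2.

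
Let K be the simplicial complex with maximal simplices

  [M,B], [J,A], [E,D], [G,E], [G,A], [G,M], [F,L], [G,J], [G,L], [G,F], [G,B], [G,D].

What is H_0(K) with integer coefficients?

Fix the vertex order A < B < D < E < F < G < J < L < M and write every simplex with vertices in increasing order. Then dim K = 1 and the simplices of K are:

  0-simplices (9): A, B, D, E, F, G, J, L, M
  1-simplices (12): AG, AJ, BG, BM, DE, DG, EG, FG, FL, GJ, GL, GM

giving chain groups C_0 ≅ Z^9, C_1 ≅ Z^12.

∂_1: C_1 → C_0 is given by ∂[p,q] = [q] − [p].
This gives a 9×12 integer matrix of rank 8; reducing to Smith normal form yields diagonal entries (1,1,1,1,1,1,1,1).

Now H_k = ker ∂_k / im ∂_{k+1}, so:

  H_0: rank C_0 − rank ∂_1 = 9 − 8 = 1, and the invariant factors of ∂_1 are all 1, so H_0 = Z.

H_0 = Z.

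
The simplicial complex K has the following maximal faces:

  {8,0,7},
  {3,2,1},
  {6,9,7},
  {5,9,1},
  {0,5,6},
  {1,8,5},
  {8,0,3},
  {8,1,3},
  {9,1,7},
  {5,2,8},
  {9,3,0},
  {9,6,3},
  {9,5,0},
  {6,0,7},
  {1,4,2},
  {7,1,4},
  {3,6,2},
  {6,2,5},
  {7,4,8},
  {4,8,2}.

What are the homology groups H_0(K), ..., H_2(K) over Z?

We work with the vertex ordering 0 < 1 < 2 < 3 < 4 < 5 < 6 < 7 < 8 < 9. The simplices of K, each written with vertices in increasing order, are:

  0-simplices (10): [0], [1], [2], [3], [4], [5], [6], [7], [8], [9]
  1-simplices (30): (30 of them)
  2-simplices (20): (20 of them)

Hence C_0 ≅ Z^10, C_1 ≅ Z^30, C_2 ≅ Z^20.

The boundary map ∂_1: C_1 → C_0 sends each edge [p,q] (with p < q) to q − p. For instance
  ∂[0,8] = [8] − [0].
As a 10×30 matrix over Z this has rank 9, with invariant factors (1,1,1,1,1,1,1,1,1).

Boundary ∂_2: C_2 → C_1 maps a triangle to the signed sum of its edges. For instance
  ∂[2,5,8] = [5,8] − [2,8] + [2,5],
  ∂[1,2,3] = [2,3] − [1,3] + [1,2].
This gives a 30×20 integer matrix of rank 20; reducing to Smith normal form yields diagonal entries (1,1,1,1,1,1,1,1,1,1,1,1,1,1,1,1,1,1,1,2).

Now H_k = ker ∂_k / im ∂_{k+1}, so:

  H_0: rank C_0 − rank ∂_1 = 10 − 9 = 1, and the invariant factors of ∂_1 are all 1, so H_0 ≅ Z.
  H_1: rank ker ∂_1 − rank ∂_2 = (30 − 9) − 20 = 1, and ∂_2 has invariant factor 2 > 1, so H_1 ≅ Z ⊕ Z_2.
  H_2: rank ker ∂_2 − rank ∂_3 = (20 − 20) − 0 = 0, and there is no ∂_3, so H_2 ≅ 0.

As a check, the Euler characteristic is 10 − 30 + 20 = 0, which agrees with 1 − 1 + 0 = 0.

H_0 = Z,  H_1 = Z ⊕ Z_2,  H_2 = 0.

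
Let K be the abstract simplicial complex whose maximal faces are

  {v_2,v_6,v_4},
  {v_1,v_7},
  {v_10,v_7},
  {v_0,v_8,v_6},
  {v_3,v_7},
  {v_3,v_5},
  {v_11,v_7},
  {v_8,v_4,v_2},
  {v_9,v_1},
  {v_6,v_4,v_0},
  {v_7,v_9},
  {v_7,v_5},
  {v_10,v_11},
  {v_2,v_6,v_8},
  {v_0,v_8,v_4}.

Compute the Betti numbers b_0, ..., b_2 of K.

We work with the vertex ordering v_0 < v_1 < v_2 < v_3 < v_4 < v_5 < v_6 < v_7 < v_8 < v_9 < v_10 < v_11. The simplices of K, each written with vertices in increasing order, are:

  0-simplices (12): [v_0], [v_1], [v_2], [v_3], [v_4], [v_5], [v_6], [v_7], [v_8], [v_9], [v_10], [v_11]
  1-simplices (18): (18 of them)
  2-simplices (6): [v_0,v_4,v_6], [v_0,v_4,v_8], [v_0,v_6,v_8], [v_2,v_4,v_6], [v_2,v_4,v_8], [v_2,v_6,v_8]

so the chain groups are C_0 ≅ Z^12, C_1 ≅ Z^18, C_2 ≅ Z^6.

Boundary ∂_1: C_1 → C_0 is given by ∂[p,q] = [q] − [p]. For instance
  ∂[v_1,v_7] = [v_7] − [v_1].
The 12×18 boundary matrix has rank 10 and Smith normal form diag(1,1,1,1,1,1,1,1,1,1).

Boundary ∂_2: C_2 → C_1 sends each 2-simplex [p,q,r] to [q,r] − [p,r] + [p,q]. For instance
  ∂[v_2,v_4,v_6] = [v_4,v_6] − [v_2,v_6] + [v_2,v_4],
  ∂[v_0,v_4,v_6] = [v_4,v_6] − [v_0,v_6] + [v_0,v_4].
The resulting 18×6 matrix has rank 5, and its Smith normal form has invariant factors (1,1,1,1,1).

Computing H_k = (kernel of ∂_k) / (image of ∂_{k+1}):

  H_0: rank C_0 − rank ∂_1 = 12 − 10 = 2, and the invariant factors of ∂_1 are all 1, so H_0 ≅ Z^2.
  H_1: rank ker ∂_1 − rank ∂_2 = (18 − 10) − 5 = 3, and the invariant factors of ∂_2 are all 1, so H_1 ≅ Z^3.
  H_2: rank ker ∂_2 − rank ∂_3 = (6 − 5) − 0 = 1, and there is no ∂_3, so H_2 ≅ Z.

Hence the Betti numbers are b_0 = 2, b_1 = 3, b_2 = 1.

b_0 = 2, b_1 = 3, b_2 = 1.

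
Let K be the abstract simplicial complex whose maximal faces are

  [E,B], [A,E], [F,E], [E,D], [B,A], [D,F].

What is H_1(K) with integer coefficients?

Order the vertices as A < B < D < E < F. Listing each simplex with vertices in this order, K has dimension 1 with simplices:

  0-simplices (5): A, B, D, E, F
  1-simplices (6): AB, AE, BE, DE, DF, EF

so the chain groups are C_0 ≅ Z^5, C_1 ≅ Z^6.

∂_1: C_1 → C_0 sends each edge [p,q] (with p < q) to q − p. For instance
  ∂AE = E − A.
This gives a 5×6 integer matrix of rank 4; reducing to Smith normal form yields diagonal entries (1,1,1,1).

Reading off H_k = ker ∂_k / im ∂_{k+1}:

  H_1: rank ker ∂_1 − rank ∂_2 = (6 − 4) − 0 = 2, and there is no ∂_2, so H_1 ≅ Z^2.

H_1 ≅ Z^2.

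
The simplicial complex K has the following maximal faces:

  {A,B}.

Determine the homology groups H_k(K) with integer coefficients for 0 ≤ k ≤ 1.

H_0 ≅ Z,  H_1 = 0.

We work with the vertex ordering A < B. The simplices of K, each written with vertices in increasing order, are:

  0-simplices (2): A, B
  1-simplices (1): AB

Hence C_0 ≅ Z^2, C_1 ≅ Z^1.

The boundary map ∂_1: C_1 → C_0 is given by ∂[p,q] = [q] − [p]. For instance
  ∂AB = B − A.
As a 2×1 matrix over Z this has rank 1, with invariant factors (1).

From H_k ≅ ker(∂_k) / im(∂_{k+1}) we obtain:

  H_0: rank C_0 − rank ∂_1 = 2 − 1 = 1, and the invariant factors of ∂_1 are all 1, so H_0 ≅ Z.
  H_1: rank ker ∂_1 − rank ∂_2 = (1 − 1) − 0 = 0, and there is no ∂_2, so H_1 ≅ 0.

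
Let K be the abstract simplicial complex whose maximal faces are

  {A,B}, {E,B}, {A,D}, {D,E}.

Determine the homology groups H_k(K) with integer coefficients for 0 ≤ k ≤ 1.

We work with the vertex ordering A < B < D < E. The simplices of K, each written with vertices in increasing order, are:

  0-simplices (4): A, B, D, E
  1-simplices (4): AB, AD, BE, DE

Hence C_0 ≅ Z^4, C_1 ≅ Z^4.

The boundary map ∂_1: C_1 → C_0 is given by ∂[p,q] = [q] − [p]. For instance
  ∂AB = B − A.
The 4×4 boundary matrix has rank 3 and Smith normal form diag(1,1,1).

Computing H_k = (kernel of ∂_k) / (image of ∂_{k+1}):

  H_0: rank C_0 − rank ∂_1 = 4 − 3 = 1, and the invariant factors of ∂_1 are all 1, so H_0 ≅ Z.
  H_1: rank ker ∂_1 − rank ∂_2 = (4 − 3) − 0 = 1, and there is no ∂_2, so H_1 ≅ Z.

H_0 ≅ Z,  H_1 ≅ Z.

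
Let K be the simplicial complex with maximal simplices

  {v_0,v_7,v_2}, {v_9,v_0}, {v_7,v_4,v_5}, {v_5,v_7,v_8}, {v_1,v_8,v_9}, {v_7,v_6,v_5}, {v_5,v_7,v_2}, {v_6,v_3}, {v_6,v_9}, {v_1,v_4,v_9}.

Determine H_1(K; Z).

H_1 ≅ Z^3.

Take the total order v_0 < v_1 < v_2 < v_3 < v_4 < v_5 < v_6 < v_7 < v_8 < v_9 on the vertex set. Then K (dimension 2) consists of the simplices:

  0-simplices (10): [v_0], [v_1], [v_2], [v_3], [v_4], [v_5], [v_6], [v_7], [v_8], [v_9]
  1-simplices (19): (19 of them)
  2-simplices (7): [v_0,v_2,v_7], [v_1,v_4,v_9], [v_1,v_8,v_9], [v_2,v_5,v_7], [v_4,v_5,v_7], [v_5,v_6,v_7], [v_5,v_7,v_8]

Hence C_0 ≅ Z^10, C_1 ≅ Z^19, C_2 ≅ Z^7.

The boundary map ∂_1: C_1 → C_0 is given by ∂[p,q] = [q] − [p]. For instance
  ∂[v_3,v_6] = [v_6] − [v_3].
This gives a 10×19 integer matrix of rank 9; reducing to Smith normal form yields diagonal entries (1,1,1,1,1,1,1,1,1).

The boundary map ∂_2: C_2 → C_1 acts by ∂[p,q,r] = [q,r] − [p,r] + [p,q]. For instance
  ∂[v_0,v_2,v_7] = [v_2,v_7] − [v_0,v_7] + [v_0,v_2],
  ∂[v_5,v_6,v_7] = [v_6,v_7] − [v_5,v_7] + [v_5,v_6].
The resulting 19×7 matrix has rank 7, and its Smith normal form has invariant factors (1,1,1,1,1,1,1).

Reading off H_k = ker ∂_k / im ∂_{k+1}:

  H_1: rank ker ∂_1 − rank ∂_2 = (19 − 9) − 7 = 3, and the invariant factors of ∂_2 are all 1, so H_1 = Z^3.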